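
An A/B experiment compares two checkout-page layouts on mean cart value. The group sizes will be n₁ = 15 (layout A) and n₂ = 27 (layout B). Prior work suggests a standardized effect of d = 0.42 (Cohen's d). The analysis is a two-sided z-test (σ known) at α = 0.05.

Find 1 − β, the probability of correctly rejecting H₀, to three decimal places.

Noncentrality parameter: δ = d / √(1/n₁ + 1/n₂) = 0.42 / √(1/15 + 1/27) = 1.3042
Critical value for a two-sided test at α = 0.05: z_{α/2} = 1.960.
Power = Φ(δ − 1.960) + Φ(−δ − 1.960) = Φ(-0.656) + Φ(-3.264) = 0.2560 + 0.0005 = 0.2565.

Power ≈ 0.257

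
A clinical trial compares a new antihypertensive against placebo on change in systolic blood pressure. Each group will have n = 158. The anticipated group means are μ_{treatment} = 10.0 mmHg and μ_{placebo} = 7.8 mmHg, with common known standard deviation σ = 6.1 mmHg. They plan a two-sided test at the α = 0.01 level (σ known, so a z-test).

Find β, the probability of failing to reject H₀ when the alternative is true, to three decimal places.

Standardized effect: d = |μ_{treatment} − μ_{placebo}| / σ = |10.0 − 7.8| / 6.1 = 0.3607
Noncentrality parameter: λ = d·√(n/2) = 0.3607 × √(158/2) = 3.2056
Critical value for a two-sided test at α = 0.01: z_{α/2} = 2.576.
Power = Φ(λ − 2.576) + Φ(−λ − 2.576) = Φ(0.630) + Φ(-5.781) = 0.7356 + 0.0000 = 0.7356.
Type II error: β = 1 − power = 1 − 0.7356 = 0.2644.

β ≈ 0.264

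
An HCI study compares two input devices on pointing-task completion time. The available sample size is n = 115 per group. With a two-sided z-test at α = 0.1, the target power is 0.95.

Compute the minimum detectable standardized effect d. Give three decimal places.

d ≈ 0.434

Required noncentrality: δ = z_{0.05} + z_{0.05} = 1.645 + 1.645 = 3.290.
(The second rejection-region term Φ(−δ − z_{α/2}) is negligible and dropped.)
δ = d·√(n/2) ⇒ d = δ/√(n/2) = 3.290/√(115/2) = 0.4338.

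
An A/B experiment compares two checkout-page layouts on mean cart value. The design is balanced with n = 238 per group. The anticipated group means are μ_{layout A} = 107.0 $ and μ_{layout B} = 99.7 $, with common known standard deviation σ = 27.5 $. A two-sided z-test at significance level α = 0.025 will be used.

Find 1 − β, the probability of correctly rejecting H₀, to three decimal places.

Standardized effect: d = |μ_{layout A} − μ_{layout B}| / σ = |107.0 − 99.7| / 27.5 = 0.2655
Noncentrality parameter: δ = d·√(n/2) = 0.2655 × √(238/2) = 2.8958
Two-sided α = 0.025 → critical value z_{0.0125} = 2.241.
Power = Φ(δ − 2.241) + Φ(−δ − 2.241) = Φ(0.654) + Φ(-5.137) = 0.7436 + 0.0000 = 0.7436.

Power ≈ 0.744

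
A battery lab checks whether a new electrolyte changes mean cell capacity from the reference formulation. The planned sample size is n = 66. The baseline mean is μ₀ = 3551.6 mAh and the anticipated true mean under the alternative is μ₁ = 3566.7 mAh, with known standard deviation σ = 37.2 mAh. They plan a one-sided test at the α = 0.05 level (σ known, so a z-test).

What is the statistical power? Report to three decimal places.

Power ≈ 0.951

Standardized effect: d = |μ₁ − μ₀| / σ = |3566.7 − 3551.6| / 37.2 = 0.4059
Noncentrality parameter: λ = d·√n = 0.4059 × √66 = 3.2977
One-sided α = 0.05 → critical value z_{0.05} = 1.645.
Power = P(Z > 1.645 − λ) = Φ(1.653) = 0.9508.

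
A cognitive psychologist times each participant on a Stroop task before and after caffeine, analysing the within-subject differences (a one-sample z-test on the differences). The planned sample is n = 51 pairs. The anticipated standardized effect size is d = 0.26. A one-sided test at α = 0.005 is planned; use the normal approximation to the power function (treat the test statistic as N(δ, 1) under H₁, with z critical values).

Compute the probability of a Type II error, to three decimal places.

β ≈ 0.764

Noncentrality parameter: δ = d·√n = 0.26 × √51 = 1.8568
Critical value for a one-sided test at α = 0.005: z_α = 2.576.
Power = P(Z > 2.576 − δ) = Φ(-0.719) = 0.2361.
Type II error: β = 1 − power = 1 − 0.2361 = 0.7639.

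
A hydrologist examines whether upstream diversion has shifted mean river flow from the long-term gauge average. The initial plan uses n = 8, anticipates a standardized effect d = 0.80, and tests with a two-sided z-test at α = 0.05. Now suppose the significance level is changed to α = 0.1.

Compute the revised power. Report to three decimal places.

δ = d·√n = 0.80 × √8 = 2.2627 (unchanged). New critical value: z_{0.05} = 1.645.
Revised power = Φ(δ − 1.645) + Φ(−δ − 1.645) = Φ(0.618) + Φ(-3.908) = 0.7317 + 0.0000 = 0.7317.

Power ≈ 0.732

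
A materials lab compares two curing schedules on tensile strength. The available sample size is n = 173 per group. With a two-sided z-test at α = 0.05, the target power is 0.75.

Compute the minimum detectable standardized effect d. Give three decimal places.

d ≈ 0.283

Required noncentrality: δ = z_{0.025} + z_{0.25} = 1.960 + 0.674 = 2.634.
(The second rejection-region term Φ(−δ − z_{α/2}) is negligible and dropped.)
δ = d·√(n/2) ⇒ d = δ/√(n/2) = 2.634/√(173/2) = 0.2833.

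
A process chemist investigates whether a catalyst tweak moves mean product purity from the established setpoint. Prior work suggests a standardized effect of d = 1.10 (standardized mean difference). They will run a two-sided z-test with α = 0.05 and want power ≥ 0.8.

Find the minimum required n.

n = 7

Set Φ(δ − 1.960) = 0.8; then δ − 1.960 = Φ⁻¹(0.8) = 0.842, giving δ = 2.802.
(For δ > 0 the lower-tail rejection region contributes negligibly to power, so the one-term inversion is standard.)
δ = d·√n ⇒ n = (δ/d)² = (2.802 / 1.10)² = 6.49.
Rounding up, n = 7.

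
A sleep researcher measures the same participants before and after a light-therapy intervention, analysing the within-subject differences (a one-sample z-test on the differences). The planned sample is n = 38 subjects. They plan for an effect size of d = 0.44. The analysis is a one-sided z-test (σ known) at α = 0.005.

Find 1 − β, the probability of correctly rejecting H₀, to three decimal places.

Noncentrality parameter: δ = d·√n = 0.44 × √38 = 2.7123
One-sided α = 0.005 → critical value z_{0.005} = 2.576.
Power = P(Z > 2.576 − δ) = Φ(0.137) = 0.5543.

Power ≈ 0.554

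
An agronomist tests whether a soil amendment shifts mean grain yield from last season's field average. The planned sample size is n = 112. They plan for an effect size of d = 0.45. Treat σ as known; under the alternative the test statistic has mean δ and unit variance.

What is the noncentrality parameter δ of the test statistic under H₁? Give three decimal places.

δ ≈ 4.762

The noncentrality parameter scales effect size by the design's sample-size factor: δ = d·√n = 0.45 × √112 = 4.7624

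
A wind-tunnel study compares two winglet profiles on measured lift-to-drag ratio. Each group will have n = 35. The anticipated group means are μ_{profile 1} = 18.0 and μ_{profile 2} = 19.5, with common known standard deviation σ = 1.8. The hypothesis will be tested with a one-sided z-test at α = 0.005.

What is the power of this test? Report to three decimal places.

Power ≈ 0.819

Standardized effect: d = |μ_{profile 1} − μ_{profile 2}| / σ = |18.0 − 19.5| / 1.8 = 0.8333
Noncentrality parameter: δ = d·√(n/2) = 0.8333 × √(35/2) = 3.4861
Critical value for a one-sided test at α = 0.005: z_α = 2.576.
Power = Φ(δ − 2.576) = Φ(0.910) = 0.8187.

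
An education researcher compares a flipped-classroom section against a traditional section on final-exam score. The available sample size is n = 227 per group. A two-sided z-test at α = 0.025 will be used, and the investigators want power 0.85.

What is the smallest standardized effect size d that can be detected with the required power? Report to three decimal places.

d ≈ 0.308

Required noncentrality: δ = z_{0.0125} + z_{0.15} = 2.241 + 1.036 = 3.278.
(The second rejection-region term Φ(−δ − z_{α/2}) is negligible and dropped.)
δ = d·√(n/2) ⇒ d = δ/√(n/2) = 3.278/√(227/2) = 0.3077.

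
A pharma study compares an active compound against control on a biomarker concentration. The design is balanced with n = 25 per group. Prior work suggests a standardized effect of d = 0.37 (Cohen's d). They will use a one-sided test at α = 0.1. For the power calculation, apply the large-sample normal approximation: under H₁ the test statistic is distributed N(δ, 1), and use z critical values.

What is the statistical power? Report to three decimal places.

Noncentrality parameter: δ = d·√(n/2) = 0.37 × √(25/2) = 1.3081
Critical value for a one-sided test at α = 0.1: z_α = 1.282.
Power = P(Z > 1.282 − δ) = Φ(0.027) = 0.5106.

Power ≈ 0.511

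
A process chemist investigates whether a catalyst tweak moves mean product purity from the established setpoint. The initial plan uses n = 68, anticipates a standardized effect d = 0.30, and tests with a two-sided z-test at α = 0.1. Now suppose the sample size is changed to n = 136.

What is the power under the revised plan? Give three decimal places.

With n = 136: δ = d·√n = 0.30 × √136 = 3.4986. Critical value z_{0.05} = 1.645.
Revised power = Φ(δ − 1.645) + Φ(−δ − 1.645) = Φ(1.854) + Φ(-5.143) = 0.9681 + 0.0000 = 0.9681.

Power ≈ 0.968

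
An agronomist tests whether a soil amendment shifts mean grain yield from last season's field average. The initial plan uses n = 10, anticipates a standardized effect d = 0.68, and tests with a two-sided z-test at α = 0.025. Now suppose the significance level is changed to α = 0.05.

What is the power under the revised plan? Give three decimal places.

δ = d·√n = 0.68 × √10 = 2.1503 (unchanged). New critical value: z_{0.025} = 1.960.
Revised power = Φ(δ − 1.960) + Φ(−δ − 1.960) = Φ(0.190) + Φ(-4.110) = 0.5755 + 0.0000 = 0.5755.

Power ≈ 0.576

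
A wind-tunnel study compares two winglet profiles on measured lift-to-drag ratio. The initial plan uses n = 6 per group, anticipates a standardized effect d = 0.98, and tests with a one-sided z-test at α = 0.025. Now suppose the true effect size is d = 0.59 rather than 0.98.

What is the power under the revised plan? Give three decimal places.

Power ≈ 0.174

With d = 0.59: δ = d·√(n/2) = 0.59 × √(6/2) = 1.0219. Critical value z_{0.025} = 1.960.
Revised power = Φ(δ − 1.960) = Φ(-0.938) = 0.1741.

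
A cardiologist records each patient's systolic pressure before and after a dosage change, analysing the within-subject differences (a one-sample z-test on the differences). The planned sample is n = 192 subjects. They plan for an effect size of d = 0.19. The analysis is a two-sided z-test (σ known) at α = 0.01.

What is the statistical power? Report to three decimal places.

Power ≈ 0.523

Noncentrality parameter: δ = d·√n = 0.19 × √192 = 2.6327
Two-sided α = 0.01 → critical value z_{0.005} = 2.576.
Power = Φ(δ − 2.576) + Φ(−δ − 2.576) = Φ(0.057) + Φ(-5.209) = 0.5227 + 0.0000 = 0.5227.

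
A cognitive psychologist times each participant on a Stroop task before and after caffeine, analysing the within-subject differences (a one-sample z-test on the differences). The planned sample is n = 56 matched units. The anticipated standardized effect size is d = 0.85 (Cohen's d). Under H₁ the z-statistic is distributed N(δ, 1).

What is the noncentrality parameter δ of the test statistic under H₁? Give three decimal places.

δ ≈ 6.361

δ = d·√n = 0.85 × √56 = 6.3608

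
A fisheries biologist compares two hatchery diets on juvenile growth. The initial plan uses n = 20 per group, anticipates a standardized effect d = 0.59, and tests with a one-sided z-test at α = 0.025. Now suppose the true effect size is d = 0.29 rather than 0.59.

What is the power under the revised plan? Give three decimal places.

Power ≈ 0.148

With d = 0.29: δ = d·√(n/2) = 0.29 × √(20/2) = 0.9171. Critical value z_{0.025} = 1.960.
Revised power = P(Z > 1.960 − δ) = Φ(-1.043) = 0.1485.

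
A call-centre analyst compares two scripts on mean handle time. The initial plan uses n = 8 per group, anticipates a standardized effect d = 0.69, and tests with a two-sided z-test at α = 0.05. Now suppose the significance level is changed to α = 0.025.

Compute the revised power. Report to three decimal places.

Power ≈ 0.195

δ = d·√(n/2) = 0.69 × √(8/2) = 1.3800 (unchanged). New critical value: z_{0.0125} = 2.241.
Revised power = Φ(δ − 2.241) + Φ(−δ − 2.241) = Φ(-0.861) + Φ(-3.621) = 0.1945 + 0.0001 = 0.1947.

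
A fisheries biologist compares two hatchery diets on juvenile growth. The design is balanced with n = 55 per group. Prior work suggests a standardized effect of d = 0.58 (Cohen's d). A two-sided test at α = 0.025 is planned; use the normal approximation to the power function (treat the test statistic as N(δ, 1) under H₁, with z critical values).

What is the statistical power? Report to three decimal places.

Power ≈ 0.788

Noncentrality parameter: δ = d·√(n/2) = 0.58 × √(55/2) = 3.0415
Critical value for a two-sided test at α = 0.025: z_{α/2} = 2.241.
Power = Φ(δ − 2.241) + Φ(−δ − 2.241) = Φ(0.800) + Φ(-5.283) = 0.7882 + 0.0000 = 0.7882.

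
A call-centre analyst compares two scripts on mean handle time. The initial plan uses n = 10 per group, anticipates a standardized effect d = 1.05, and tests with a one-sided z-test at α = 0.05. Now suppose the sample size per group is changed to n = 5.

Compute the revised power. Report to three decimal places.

Power ≈ 0.506

With n = 5 per group: δ = d·√(n/2) = 1.05 × √(5/2) = 1.6602. Critical value z_{0.05} = 1.645.
Revised power = Φ(δ − 1.645) = Φ(0.015) = 0.5061.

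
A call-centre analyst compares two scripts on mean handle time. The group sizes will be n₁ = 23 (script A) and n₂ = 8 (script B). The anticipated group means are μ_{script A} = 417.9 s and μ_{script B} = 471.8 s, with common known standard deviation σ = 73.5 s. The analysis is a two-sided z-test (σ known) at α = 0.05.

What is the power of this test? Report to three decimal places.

Standardized effect: d = |μ_{script A} − μ_{script B}| / σ = |417.9 − 471.8| / 73.5 = 0.7333
Noncentrality parameter: δ = d / √(1/n₁ + 1/n₂) = 0.7333 / √(1/23 + 1/8) = 1.7866
Critical value for a two-sided test at α = 0.05: z_{α/2} = 1.960.
Power = Φ(δ − 1.960) + Φ(−δ − 1.960) = Φ(-0.173) + Φ(-3.747) = 0.4312 + 0.0001 = 0.4313.

Power ≈ 0.431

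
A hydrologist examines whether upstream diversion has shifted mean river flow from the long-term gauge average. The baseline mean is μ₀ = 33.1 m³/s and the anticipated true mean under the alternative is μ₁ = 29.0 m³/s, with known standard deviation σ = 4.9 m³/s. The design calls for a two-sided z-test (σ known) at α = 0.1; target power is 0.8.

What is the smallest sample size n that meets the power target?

Standardized effect: d = |μ₁ − μ₀| / σ = |29.0 − 33.1| / 4.9 = 0.8367
Set Φ(δ − 1.645) = 0.8; then δ − 1.645 = Φ⁻¹(0.8) = 0.842, giving δ = 2.486.
(Ignoring the negligible lower-tail rejection probability gives the usual closed-form inversion.)
δ = d·√n ⇒ n = (δ/d)² = (2.486 / 0.8367)² = 8.83.
Round up to the next whole unit.

n = 9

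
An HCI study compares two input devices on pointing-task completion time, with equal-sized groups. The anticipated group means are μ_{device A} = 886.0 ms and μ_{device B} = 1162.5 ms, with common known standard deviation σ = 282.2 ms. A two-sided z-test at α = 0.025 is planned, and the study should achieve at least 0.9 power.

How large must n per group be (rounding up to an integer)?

Standardized effect: d = |μ_{device A} − μ_{device B}| / σ = |886.0 − 1162.5| / 282.2 = 0.9798
For power 0.9 need Φ(δ − z_{0.0125}) = 0.9, so δ = z_{0.0125} + z_{0.10} = 2.241 + 1.282 = 3.523.
(The Φ(−δ − z_{α/2}) term is vanishingly small for δ > 0 and is dropped in the standard sample-size formula.)
δ = d·√(n/2) ⇒ n = 2(δ/d)² = 2 × (3.523 / 0.9798)² = 25.86.
Rounding up, n = 26 per group.

n = 26 per group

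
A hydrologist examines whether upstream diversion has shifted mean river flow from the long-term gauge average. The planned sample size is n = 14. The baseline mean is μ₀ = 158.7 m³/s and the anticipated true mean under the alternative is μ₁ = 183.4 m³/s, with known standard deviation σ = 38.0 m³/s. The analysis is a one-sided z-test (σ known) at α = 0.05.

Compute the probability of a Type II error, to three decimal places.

Standardized effect: d = |μ₁ − μ₀| / σ = |183.4 − 158.7| / 38.0 = 0.6500
Noncentrality parameter: δ = d·√n = 0.6500 × √14 = 2.4321
One-sided α = 0.05 → critical value z_{0.05} = 1.645.
Power = Φ(δ − 1.645) = Φ(0.787) = 0.7844.
Type II error: β = 1 − power = 1 − 0.7844 = 0.2156.

β ≈ 0.216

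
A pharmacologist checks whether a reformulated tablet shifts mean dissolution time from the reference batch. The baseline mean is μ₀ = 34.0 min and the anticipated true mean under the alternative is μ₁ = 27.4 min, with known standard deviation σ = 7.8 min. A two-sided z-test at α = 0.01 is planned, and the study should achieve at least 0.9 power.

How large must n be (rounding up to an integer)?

Standardized effect: d = |μ₁ − μ₀| / σ = |27.4 − 34.0| / 7.8 = 0.8462
For power 0.9 need Φ(δ − z_{0.005}) = 0.9, so δ = z_{0.005} + z_{0.10} = 2.576 + 1.282 = 3.857.
(Ignoring the negligible lower-tail rejection probability gives the usual closed-form inversion.)
δ = d·√n ⇒ n = (δ/d)² = (3.857 / 0.8462)² = 20.78.
Rounding up, n = 21.

n = 21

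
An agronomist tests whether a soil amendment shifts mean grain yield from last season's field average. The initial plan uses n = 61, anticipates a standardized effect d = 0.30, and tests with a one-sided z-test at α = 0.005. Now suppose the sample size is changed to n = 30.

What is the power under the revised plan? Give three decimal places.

Power ≈ 0.175

With n = 30: δ = d·√n = 0.30 × √30 = 1.6432. Critical value z_{0.005} = 2.576.
Revised power = Φ(δ − 2.576) = Φ(-0.933) = 0.1755.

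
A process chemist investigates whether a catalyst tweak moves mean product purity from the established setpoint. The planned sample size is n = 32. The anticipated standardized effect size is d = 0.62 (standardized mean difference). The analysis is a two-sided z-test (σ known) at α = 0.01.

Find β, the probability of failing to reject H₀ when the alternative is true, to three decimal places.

Noncentrality parameter: δ = d·√n = 0.62 × √32 = 3.5072
Critical value for a two-sided test at α = 0.01: z_{α/2} = 2.576.
Power = Φ(δ − 2.576) + Φ(−δ − 2.576) = Φ(0.931) + Φ(-6.083) = 0.8242 + 0.0000 = 0.8242.
Type II error: β = 1 − power = 1 − 0.8242 = 0.1758.

β ≈ 0.176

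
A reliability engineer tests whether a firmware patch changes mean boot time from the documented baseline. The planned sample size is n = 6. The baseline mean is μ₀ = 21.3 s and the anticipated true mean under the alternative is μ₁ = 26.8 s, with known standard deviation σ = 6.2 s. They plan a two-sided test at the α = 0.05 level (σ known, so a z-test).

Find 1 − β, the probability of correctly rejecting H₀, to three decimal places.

Standardized effect: d = |μ₁ − μ₀| / σ = |26.8 − 21.3| / 6.2 = 0.8871
Noncentrality parameter: δ = d·√n = 0.8871 × √6 = 2.1729
Two-sided α = 0.05 → critical value z_{0.025} = 1.960.
Power = Φ(δ − 1.960) + Φ(−δ − 1.960) = Φ(0.213) + Φ(-4.133) = 0.5843 + 0.0000 = 0.5843.

Power ≈ 0.584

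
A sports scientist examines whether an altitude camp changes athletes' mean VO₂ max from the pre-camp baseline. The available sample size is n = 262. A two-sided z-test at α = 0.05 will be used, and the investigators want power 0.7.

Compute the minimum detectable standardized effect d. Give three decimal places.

d ≈ 0.153

Need Φ(δ − 1.960) = 0.7, so δ = 1.960 + 0.524 = 2.484.
(Lower-tail contribution to power is negligible for δ > 0.)
δ = d·√n ⇒ d = δ/√n = 2.484/√262 = 0.1535.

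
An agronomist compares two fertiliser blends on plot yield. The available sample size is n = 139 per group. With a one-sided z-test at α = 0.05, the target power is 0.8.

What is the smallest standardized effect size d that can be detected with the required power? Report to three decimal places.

d ≈ 0.298

Need Φ(δ − 1.645) = 0.8, so δ = 1.645 + 0.842 = 2.486.
δ = d·√(n/2) ⇒ d = δ/√(n/2) = 2.486/√(139/2) = 0.2983.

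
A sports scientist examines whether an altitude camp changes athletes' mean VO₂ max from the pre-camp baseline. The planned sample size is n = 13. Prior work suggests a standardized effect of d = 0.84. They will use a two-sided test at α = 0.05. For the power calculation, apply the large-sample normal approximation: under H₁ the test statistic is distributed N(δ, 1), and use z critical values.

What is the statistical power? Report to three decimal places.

Power ≈ 0.857

Noncentrality parameter: λ = d·√n = 0.84 × √13 = 3.0287
Critical value for a two-sided test at α = 0.05: z_{α/2} = 1.960.
Power = Φ(λ − 1.960) + Φ(−λ − 1.960) = Φ(1.069) + Φ(-4.989) = 0.8574 + 0.0000 = 0.8574.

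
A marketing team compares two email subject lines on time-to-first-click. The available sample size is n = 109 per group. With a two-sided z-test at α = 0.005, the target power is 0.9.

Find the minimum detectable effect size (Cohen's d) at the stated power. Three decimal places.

Required noncentrality: δ = z_{0.0025} + z_{0.10} = 2.807 + 1.282 = 4.089.
(The second rejection-region term Φ(−δ − z_{α/2}) is negligible and dropped.)
δ = d·√(n/2) ⇒ d = δ/√(n/2) = 4.089/√(109/2) = 0.5538.

d ≈ 0.554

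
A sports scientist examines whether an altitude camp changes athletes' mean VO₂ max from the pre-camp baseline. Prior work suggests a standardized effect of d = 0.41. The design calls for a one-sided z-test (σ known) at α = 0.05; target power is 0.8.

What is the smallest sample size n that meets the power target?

n = 37

Set Φ(δ − 1.645) = 0.8; then δ − 1.645 = Φ⁻¹(0.8) = 0.842, giving δ = 2.486.
δ = d·√n ⇒ n = (δ/d)² = (2.486 / 0.41)² = 36.78.
Rounding up, n = 37.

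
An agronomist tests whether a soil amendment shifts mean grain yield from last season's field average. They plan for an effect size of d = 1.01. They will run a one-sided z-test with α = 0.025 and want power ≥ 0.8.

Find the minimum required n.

n = 8

For power 0.8 need Φ(δ − z_{0.025}) = 0.8, so δ = z_{0.025} + z_{0.20} = 1.960 + 0.842 = 2.802.
δ = d·√n ⇒ n = (δ/d)² = (2.802 / 1.01)² = 7.69.
Round up to the next whole unit.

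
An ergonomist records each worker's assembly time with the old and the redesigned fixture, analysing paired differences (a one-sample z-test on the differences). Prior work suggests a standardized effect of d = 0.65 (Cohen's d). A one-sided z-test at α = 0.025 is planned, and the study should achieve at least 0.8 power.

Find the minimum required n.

n = 19

Set Φ(δ − 1.960) = 0.8; then δ − 1.960 = Φ⁻¹(0.8) = 0.842, giving δ = 2.802.
δ = d·√n ⇒ n = (δ/d)² = (2.802 / 0.65)² = 18.58.
Round up to the next whole unit.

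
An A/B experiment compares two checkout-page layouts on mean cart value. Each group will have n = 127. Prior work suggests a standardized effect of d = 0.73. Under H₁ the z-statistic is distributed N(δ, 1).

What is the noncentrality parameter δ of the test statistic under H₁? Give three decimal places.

δ = d·√(n/2) = 0.73 × √(127/2) = 5.8171

δ ≈ 5.817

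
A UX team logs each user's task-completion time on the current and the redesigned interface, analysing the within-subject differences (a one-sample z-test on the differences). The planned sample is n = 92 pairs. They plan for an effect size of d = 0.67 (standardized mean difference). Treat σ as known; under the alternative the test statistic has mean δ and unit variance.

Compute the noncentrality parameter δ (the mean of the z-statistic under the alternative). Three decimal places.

δ ≈ 6.426

δ = d·√n = 0.67 × √92 = 6.4264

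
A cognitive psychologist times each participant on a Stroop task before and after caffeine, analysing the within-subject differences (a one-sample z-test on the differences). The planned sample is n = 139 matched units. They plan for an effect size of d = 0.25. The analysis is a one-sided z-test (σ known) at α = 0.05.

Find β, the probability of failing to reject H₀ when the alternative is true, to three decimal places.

β ≈ 0.096

Noncentrality parameter: δ = d·√n = 0.25 × √139 = 2.9475
Critical value for a one-sided test at α = 0.05: z_α = 1.645.
Power = P(Z > 1.645 − δ) = Φ(1.303) = 0.9036.
Type II error: β = 1 − power = 1 − 0.9036 = 0.0964.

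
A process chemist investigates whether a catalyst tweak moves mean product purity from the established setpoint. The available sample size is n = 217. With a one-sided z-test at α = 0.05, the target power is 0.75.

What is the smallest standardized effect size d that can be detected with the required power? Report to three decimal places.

Need Φ(δ − 1.645) = 0.75, so δ = 1.645 + 0.674 = 2.319.
δ = d·√n ⇒ d = δ/√n = 2.319/√217 = 0.1574.

d ≈ 0.157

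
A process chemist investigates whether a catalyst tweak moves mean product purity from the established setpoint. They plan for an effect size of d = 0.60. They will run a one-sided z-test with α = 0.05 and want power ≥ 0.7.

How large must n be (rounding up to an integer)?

Set Φ(δ − 1.645) = 0.7; then δ − 1.645 = Φ⁻¹(0.7) = 0.524, giving δ = 2.169.
δ = d·√n ⇒ n = (δ/d)² = (2.169 / 0.60)² = 13.07.
Rounding up, n = 14.

n = 14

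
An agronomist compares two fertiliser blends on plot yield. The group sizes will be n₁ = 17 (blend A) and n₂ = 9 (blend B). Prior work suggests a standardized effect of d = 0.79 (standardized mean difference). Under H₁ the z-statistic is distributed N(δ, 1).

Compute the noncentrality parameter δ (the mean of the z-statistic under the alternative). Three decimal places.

δ ≈ 1.916

δ = d / √(1/n₁ + 1/n₂) = 0.79 / √(1/17 + 1/9) = 1.9164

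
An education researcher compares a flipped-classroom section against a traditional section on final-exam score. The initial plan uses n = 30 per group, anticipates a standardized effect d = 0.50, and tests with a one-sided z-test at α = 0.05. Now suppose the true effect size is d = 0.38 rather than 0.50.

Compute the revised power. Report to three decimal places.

Power ≈ 0.431

With d = 0.38: δ = d·√(n/2) = 0.38 × √(30/2) = 1.4717. Critical value z_{0.05} = 1.645.
Revised power = P(Z > 1.645 − δ) = Φ(-0.173) = 0.4313.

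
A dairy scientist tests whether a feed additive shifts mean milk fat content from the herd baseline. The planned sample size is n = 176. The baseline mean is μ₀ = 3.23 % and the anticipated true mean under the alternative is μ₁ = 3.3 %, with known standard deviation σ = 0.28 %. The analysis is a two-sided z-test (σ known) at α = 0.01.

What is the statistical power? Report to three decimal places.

Standardized effect: d = |μ₁ − μ₀| / σ = |3.3 − 3.23| / 0.28 = 0.2500
Noncentrality parameter: δ = d·√n = 0.2500 × √176 = 3.3166
Two-sided α = 0.01 → critical value z_{0.005} = 2.576.
Power = Φ(δ − 2.576) + Φ(−δ − 2.576) = Φ(0.741) + Φ(-5.892) = 0.7706 + 0.0000 = 0.7706.

Power ≈ 0.771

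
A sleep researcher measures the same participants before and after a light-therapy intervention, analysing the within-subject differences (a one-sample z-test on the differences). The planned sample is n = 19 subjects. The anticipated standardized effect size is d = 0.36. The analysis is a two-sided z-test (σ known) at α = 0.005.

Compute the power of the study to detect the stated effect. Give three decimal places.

Power ≈ 0.108

Noncentrality parameter: δ = d·√n = 0.36 × √19 = 1.5692
Critical value for a two-sided test at α = 0.005: z_{α/2} = 2.807.
Power = Φ(δ − 2.807) + Φ(−δ − 2.807) = Φ(-1.238) + Φ(-4.376) = 0.1079 + 0.0000 = 0.1079.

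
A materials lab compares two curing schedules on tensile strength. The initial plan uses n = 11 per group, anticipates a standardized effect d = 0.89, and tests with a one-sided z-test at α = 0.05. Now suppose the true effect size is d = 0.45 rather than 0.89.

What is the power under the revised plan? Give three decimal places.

With d = 0.45: δ = d·√(n/2) = 0.45 × √(11/2) = 1.0553. Critical value z_{0.05} = 1.645.
Revised power = P(Z > 1.645 − δ) = Φ(-0.590) = 0.2778.

Power ≈ 0.278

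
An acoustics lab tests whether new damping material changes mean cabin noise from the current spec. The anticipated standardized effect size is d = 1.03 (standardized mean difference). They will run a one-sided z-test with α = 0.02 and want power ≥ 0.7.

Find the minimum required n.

n = 7

Set Φ(δ − 2.054) = 0.7; then δ − 2.054 = Φ⁻¹(0.7) = 0.524, giving δ = 2.578.
δ = d·√n ⇒ n = (δ/d)² = (2.578 / 1.03)² = 6.27.
Round up to the next whole unit.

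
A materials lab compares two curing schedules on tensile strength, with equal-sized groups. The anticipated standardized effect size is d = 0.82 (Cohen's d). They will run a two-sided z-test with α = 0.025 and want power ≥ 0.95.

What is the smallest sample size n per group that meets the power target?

Set Φ(δ − 2.241) = 0.95; then δ − 2.241 = Φ⁻¹(0.95) = 1.645, giving δ = 3.886.
(The Φ(−δ − z_{α/2}) term is vanishingly small for δ > 0 and is dropped in the standard sample-size formula.)
δ = d·√(n/2) ⇒ n = 2(δ/d)² = 2 × (3.886 / 0.82)² = 44.92.
Round up to the next whole unit.

n = 45 per group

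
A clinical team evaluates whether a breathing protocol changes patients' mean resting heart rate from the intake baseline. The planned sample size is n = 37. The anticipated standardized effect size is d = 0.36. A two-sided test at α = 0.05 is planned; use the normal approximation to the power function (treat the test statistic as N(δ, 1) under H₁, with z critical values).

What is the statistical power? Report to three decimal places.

Power ≈ 0.591

Noncentrality parameter: δ = d·√n = 0.36 × √37 = 2.1898
Two-sided α = 0.05 → critical value z_{0.025} = 1.960.
Power = Φ(δ − 1.960) + Φ(−δ − 1.960) = Φ(0.230) + Φ(-4.150) = 0.5909 + 0.0000 = 0.5909.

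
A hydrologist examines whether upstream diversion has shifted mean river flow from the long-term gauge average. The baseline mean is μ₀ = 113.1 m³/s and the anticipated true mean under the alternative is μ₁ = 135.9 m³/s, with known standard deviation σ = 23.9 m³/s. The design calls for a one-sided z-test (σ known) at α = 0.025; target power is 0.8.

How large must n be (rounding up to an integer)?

Standardized effect: d = |μ₁ − μ₀| / σ = |135.9 − 113.1| / 23.9 = 0.9540
Set Φ(δ − 1.960) = 0.8; then δ − 1.960 = Φ⁻¹(0.8) = 0.842, giving δ = 2.802.
δ = d·√n ⇒ n = (δ/d)² = (2.802 / 0.9540)² = 8.62.
Round up to the next whole unit.

n = 9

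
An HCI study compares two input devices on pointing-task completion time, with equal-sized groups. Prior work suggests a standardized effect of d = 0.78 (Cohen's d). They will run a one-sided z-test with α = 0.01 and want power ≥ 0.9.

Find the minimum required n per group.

For power 0.9 need Φ(δ − z_{0.01}) = 0.9, so δ = z_{0.01} + z_{0.10} = 2.326 + 1.282 = 3.608.
δ = d·√(n/2) ⇒ n = 2(δ/d)² = 2 × (3.608 / 0.78)² = 42.79.
Rounding up, n = 43 per group.

n = 43 per group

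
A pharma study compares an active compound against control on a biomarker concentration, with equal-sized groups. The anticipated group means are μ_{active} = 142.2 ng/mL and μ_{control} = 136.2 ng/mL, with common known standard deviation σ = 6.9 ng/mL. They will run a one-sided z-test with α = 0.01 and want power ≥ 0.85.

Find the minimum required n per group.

n = 30 per group

Standardized effect: d = |μ_{active} − μ_{control}| / σ = |142.2 − 136.2| / 6.9 = 0.8696
For power 0.85 need Φ(δ − z_{0.01}) = 0.85, so δ = z_{0.01} + z_{0.15} = 2.326 + 1.036 = 3.363.
δ = d·√(n/2) ⇒ n = 2(δ/d)² = 2 × (3.363 / 0.8696)² = 29.91.
Rounding up, n = 30 per group.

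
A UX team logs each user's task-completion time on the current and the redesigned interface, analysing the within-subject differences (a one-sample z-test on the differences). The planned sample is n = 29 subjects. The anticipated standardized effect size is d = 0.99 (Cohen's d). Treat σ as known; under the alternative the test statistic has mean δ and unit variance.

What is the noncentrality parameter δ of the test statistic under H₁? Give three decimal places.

δ ≈ 5.331

The noncentrality parameter scales effect size by the design's sample-size factor: δ = d·√n = 0.99 × √29 = 5.3313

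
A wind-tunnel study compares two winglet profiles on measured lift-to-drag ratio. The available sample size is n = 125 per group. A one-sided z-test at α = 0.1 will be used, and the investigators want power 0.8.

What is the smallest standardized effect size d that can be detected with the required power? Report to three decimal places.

Required noncentrality: δ = z_{0.1} + z_{0.20} = 1.282 + 0.842 = 2.123.
δ = d·√(n/2) ⇒ d = δ/√(n/2) = 2.123/√(125/2) = 0.2686.

d ≈ 0.269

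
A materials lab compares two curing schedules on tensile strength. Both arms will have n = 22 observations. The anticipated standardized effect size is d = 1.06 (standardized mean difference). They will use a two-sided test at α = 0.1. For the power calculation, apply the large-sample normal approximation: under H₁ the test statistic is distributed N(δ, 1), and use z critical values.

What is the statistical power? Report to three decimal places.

Power ≈ 0.969

Noncentrality parameter: δ = d·√(n/2) = 1.06 × √(22/2) = 3.5156
Two-sided α = 0.1 → critical value z_{0.05} = 1.645.
Power = Φ(δ − 1.645) + Φ(−δ − 1.645) = Φ(1.871) + Φ(-5.160) = 0.9693 + 0.0000 = 0.9693.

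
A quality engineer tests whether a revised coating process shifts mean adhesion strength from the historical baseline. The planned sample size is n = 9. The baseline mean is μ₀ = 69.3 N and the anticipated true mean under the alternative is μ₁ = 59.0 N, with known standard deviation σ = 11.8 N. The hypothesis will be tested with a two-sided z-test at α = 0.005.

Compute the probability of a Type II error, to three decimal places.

Standardized effect: d = |μ₁ − μ₀| / σ = |59.0 − 69.3| / 11.8 = 0.8729
Noncentrality parameter: δ = d·√n = 0.8729 × √9 = 2.6186
Critical value for a two-sided test at α = 0.005: z_{α/2} = 2.807.
Power = Φ(δ − 2.807) + Φ(−δ − 2.807) = Φ(-0.188) + Φ(-5.426) = 0.4253 + 0.0000 = 0.4253.
Type II error: β = 1 − power = 1 − 0.4253 = 0.5747.

β ≈ 0.575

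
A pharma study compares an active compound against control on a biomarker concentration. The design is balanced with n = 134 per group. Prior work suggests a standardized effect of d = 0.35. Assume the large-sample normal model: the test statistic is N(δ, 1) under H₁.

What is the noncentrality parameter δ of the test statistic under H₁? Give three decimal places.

δ = d·√(n/2) = 0.35 × √(134/2) = 2.8649

δ ≈ 2.865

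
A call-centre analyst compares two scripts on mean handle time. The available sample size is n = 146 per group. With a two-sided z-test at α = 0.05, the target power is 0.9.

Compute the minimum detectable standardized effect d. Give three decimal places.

d ≈ 0.379

Need Φ(δ − 1.960) = 0.9, so δ = 1.960 + 1.282 = 3.242.
(Lower-tail contribution to power is negligible for δ > 0.)
δ = d·√(n/2) ⇒ d = δ/√(n/2) = 3.242/√(146/2) = 0.3794.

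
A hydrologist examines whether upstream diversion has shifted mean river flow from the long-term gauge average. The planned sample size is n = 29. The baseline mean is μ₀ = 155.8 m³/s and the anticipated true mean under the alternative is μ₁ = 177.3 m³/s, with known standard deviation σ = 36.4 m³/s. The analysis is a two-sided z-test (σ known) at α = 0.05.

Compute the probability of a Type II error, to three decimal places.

Standardized effect: d = |μ₁ − μ₀| / σ = |177.3 − 155.8| / 36.4 = 0.5907
Noncentrality parameter: δ = d·√n = 0.5907 × √29 = 3.1808
Critical value for a two-sided test at α = 0.05: z_{α/2} = 1.960.
Power = Φ(δ − 1.960) + Φ(−δ − 1.960) = Φ(1.221) + Φ(-5.141) = 0.8889 + 0.0000 = 0.8889.
Type II error: β = 1 − power = 1 − 0.8889 = 0.1111.

β ≈ 0.111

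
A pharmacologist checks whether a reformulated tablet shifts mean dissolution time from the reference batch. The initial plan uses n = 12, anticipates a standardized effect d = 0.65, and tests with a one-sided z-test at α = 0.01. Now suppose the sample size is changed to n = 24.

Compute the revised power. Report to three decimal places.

Power ≈ 0.805

With n = 24: δ = d·√n = 0.65 × √24 = 3.1843. Critical value z_{0.01} = 2.326.
Revised power = Φ(δ − 2.326) = Φ(0.858) = 0.8046.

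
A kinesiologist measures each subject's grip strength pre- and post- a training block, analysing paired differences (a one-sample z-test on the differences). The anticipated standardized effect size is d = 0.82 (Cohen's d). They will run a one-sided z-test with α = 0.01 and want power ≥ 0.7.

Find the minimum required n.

n = 13

Set Φ(δ − 2.326) = 0.7; then δ − 2.326 = Φ⁻¹(0.7) = 0.524, giving δ = 2.851.
δ = d·√n ⇒ n = (δ/d)² = (2.851 / 0.82)² = 12.09.
Rounding up, n = 13.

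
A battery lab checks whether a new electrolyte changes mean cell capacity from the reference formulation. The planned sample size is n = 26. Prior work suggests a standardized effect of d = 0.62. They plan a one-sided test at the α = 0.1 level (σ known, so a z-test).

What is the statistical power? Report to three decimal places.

Noncentrality parameter: δ = d·√n = 0.62 × √26 = 3.1614
Critical value for a one-sided test at α = 0.1: z_α = 1.282.
Power = P(Z > 1.282 − δ) = Φ(1.880) = 0.9699.

Power ≈ 0.970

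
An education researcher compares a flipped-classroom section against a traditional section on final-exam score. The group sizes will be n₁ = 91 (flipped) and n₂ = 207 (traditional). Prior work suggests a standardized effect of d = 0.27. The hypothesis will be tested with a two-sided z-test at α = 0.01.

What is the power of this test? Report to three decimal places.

Power ≈ 0.334

Noncentrality parameter: δ = d / √(1/n₁ + 1/n₂) = 0.27 / √(1/91 + 1/207) = 2.1467
Critical value for a two-sided test at α = 0.01: z_{α/2} = 2.576.
Power = Φ(δ − 2.576) + Φ(−δ − 2.576) = Φ(-0.429) + Φ(-4.722) = 0.3339 + 0.0000 = 0.3339.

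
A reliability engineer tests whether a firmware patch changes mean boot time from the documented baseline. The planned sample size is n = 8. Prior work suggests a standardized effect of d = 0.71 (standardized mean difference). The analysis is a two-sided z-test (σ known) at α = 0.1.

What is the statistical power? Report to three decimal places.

Power ≈ 0.642

Noncentrality parameter: δ = d·√n = 0.71 × √8 = 2.0082
Critical value for a two-sided test at α = 0.1: z_{α/2} = 1.645.
Power = Φ(δ − 1.645) + Φ(−δ − 1.645) = Φ(0.363) + Φ(-3.653) = 0.6418 + 0.0001 = 0.6420.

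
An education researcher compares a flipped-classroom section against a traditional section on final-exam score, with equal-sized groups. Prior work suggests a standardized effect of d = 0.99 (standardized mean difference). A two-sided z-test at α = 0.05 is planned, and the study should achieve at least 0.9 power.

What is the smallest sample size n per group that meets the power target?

For power 0.9 need Φ(δ − z_{0.025}) = 0.9, so δ = z_{0.025} + z_{0.10} = 1.960 + 1.282 = 3.242.
(For δ > 0 the lower-tail rejection region contributes negligibly to power, so the one-term inversion is standard.)
δ = d·√(n/2) ⇒ n = 2(δ/d)² = 2 × (3.242 / 0.99)² = 21.44.
Rounding up, n = 22 per group.

n = 22 per group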